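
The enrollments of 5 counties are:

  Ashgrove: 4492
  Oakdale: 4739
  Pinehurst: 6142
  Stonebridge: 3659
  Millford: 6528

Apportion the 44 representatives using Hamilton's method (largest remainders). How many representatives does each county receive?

Ashgrove=8, Oakdale=8, Pinehurst=11, Stonebridge=6, Millford=11

Total 25560; standard divisor 25560/44 ≈ 580.909.
Standard quotas: Ashgrove 7.7327, Oakdale 8.1579, Pinehurst 10.5731, Stonebridge 6.2987, Millford 11.2376.
Lower quotas: Ashgrove 7, Oakdale 8, Pinehurst 10, Stonebridge 6, Millford 11 (sum 42, leaving 2 seats).
Remainders in descending order: Ashgrove 0.7327, Pinehurst 0.5731, Stonebridge 0.2987, Millford 0.2376, Oakdale 0.1579.
Largest remainders: Ashgrove, Pinehurst receive the extra seats.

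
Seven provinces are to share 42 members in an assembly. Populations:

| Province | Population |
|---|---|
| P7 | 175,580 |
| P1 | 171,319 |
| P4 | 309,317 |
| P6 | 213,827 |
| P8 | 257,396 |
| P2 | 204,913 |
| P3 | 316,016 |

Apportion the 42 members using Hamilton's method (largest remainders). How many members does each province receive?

Standard divisor: 1648368 ÷ 42 ≈ 39246.857.
Standard quotas: P7 4.4737, P1 4.3652, P4 7.8813, P6 5.4483, P8 6.5584, P2 5.2211, P3 8.0520.
Lower quotas: P7 4, P1 4, P4 7, P6 5, P8 6, P2 5, P3 8 (sum 39, leaving 3 seats).
Remainders in descending order: P4 0.8813, P8 0.5584, P7 0.4737, P6 0.4483, P1 0.3652, P2 0.2211, P3 0.0520.
Largest remainders: P4, P8, P7 receive the extra seats.

P7: 5; P1: 4; P4: 8; P6: 5; P8: 7; P2: 5; P3: 8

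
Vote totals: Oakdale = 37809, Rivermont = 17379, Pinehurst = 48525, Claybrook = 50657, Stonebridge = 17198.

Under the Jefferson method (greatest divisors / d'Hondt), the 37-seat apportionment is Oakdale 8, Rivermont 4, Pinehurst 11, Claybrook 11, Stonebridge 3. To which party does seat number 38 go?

Priority for the next seat is population ÷ (current seats + 1).
Priorities: Oakdale 4201.000, Rivermont 3475.800, Pinehurst 4043.750, Claybrook 4221.417, Stonebridge 4299.500.
Highest priority: Stonebridge.

Stonebridge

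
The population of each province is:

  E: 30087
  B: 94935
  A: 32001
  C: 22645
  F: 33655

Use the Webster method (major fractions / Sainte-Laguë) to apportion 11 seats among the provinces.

E: 1, B: 5, A: 2, C: 1, F: 2

Standard divisor 213323/11 ≈ 19393; standard quotas: E 1.551, B 4.895, A 1.650, C 1.168, F 1.735.
Rounding to the nearest integer gives 2, 5, 2, 1, 2 = 12 seats, so the divisor must be adjusted.
With modified divisor 20600: modified quotas E 1.461, B 4.608, A 1.553, C 1.099, F 1.634.
Rounding to the nearest integer: E 1, B 5, A 2, C 1, F 2 (total 11).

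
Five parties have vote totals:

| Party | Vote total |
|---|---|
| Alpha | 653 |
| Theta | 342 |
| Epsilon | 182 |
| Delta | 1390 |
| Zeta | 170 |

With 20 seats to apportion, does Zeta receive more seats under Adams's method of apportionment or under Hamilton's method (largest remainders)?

Adams

Adams: Alpha 4, Theta 3, Epsilon 2, Delta 9, Zeta 2.
Hamilton: Alpha 5, Theta 3, Epsilon 1, Delta 10, Zeta 1.
Zeta gets 2 under Adams and 1 under Hamilton.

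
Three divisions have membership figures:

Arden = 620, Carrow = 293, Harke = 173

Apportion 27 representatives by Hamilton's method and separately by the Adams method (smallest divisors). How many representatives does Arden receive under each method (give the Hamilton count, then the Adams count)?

Hamilton: Arden 16, Carrow 7, Harke 4.
Adams: Arden 15, Carrow 7, Harke 5.
Arden gets 16 under Hamilton and 15 under Adams.

16 and 15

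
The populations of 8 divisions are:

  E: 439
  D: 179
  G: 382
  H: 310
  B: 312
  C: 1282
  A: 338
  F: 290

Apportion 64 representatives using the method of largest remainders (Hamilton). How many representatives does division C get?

23

Total 3532; standard divisor 3532/64 ≈ 55.188.
Standard quotas: E 7.955, D 3.243, G 6.922, H 5.617, B 5.653, C 23.230, A 6.125, F 5.255.
Lower quotas: E 7, D 3, G 6, H 5, B 5, C 23, A 6, F 5 (sum 60, leaving 4 seats).
Remainders in descending order: E 0.955, G 0.922, B 0.653, H 0.617, F 0.255, D 0.243, C 0.230, A 0.125.
Largest remainders: E, G, B, H receive the extra seats.
C receives 23.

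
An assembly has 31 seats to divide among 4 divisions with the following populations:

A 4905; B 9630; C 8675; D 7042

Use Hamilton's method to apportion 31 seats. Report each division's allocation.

Total 30252; standard divisor 30252/31 ≈ 975.871.
Standard quotas: A 5.0263, B 9.8681, C 8.8895, D 7.2161.
Lower quotas: A 5, B 9, C 8, D 7 (sum 29, leaving 2 seats).
Remainders in descending order: C 0.8895, B 0.8681, D 0.2161, A 0.0263.
Largest remainders: C, B receive the extra seats.

A 5, B 10, C 9, D 7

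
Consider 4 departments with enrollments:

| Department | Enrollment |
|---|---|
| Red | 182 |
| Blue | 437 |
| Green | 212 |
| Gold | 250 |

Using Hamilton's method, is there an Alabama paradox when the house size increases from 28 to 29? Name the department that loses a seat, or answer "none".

At 28 seats: Red 5, Blue 11, Green 6, Gold 6.
At 29 seats: Red 5, Blue 12, Green 5, Gold 7.
Green drops from 6 to 5.

Green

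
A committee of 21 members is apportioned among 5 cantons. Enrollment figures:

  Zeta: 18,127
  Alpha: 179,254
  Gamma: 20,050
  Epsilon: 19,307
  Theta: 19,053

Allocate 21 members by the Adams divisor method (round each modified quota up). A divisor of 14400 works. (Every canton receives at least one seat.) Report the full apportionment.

Zeta 2, Alpha 13, Gamma 2, Epsilon 2, Theta 2

With modified divisor 14400: modified quotas Zeta 1.259, Alpha 12.448, Gamma 1.392, Epsilon 1.341, Theta 1.323.
Rounding up: Zeta 2, Alpha 13, Gamma 2, Epsilon 2, Theta 2 (total 21).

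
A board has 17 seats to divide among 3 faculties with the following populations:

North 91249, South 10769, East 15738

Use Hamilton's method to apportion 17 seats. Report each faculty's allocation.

North 13, South 2, East 2

The standard divisor is 117756/17 ≈ 6926.824.
Standard quotas: North 13.1733, South 1.5547, East 2.2720.
Lower quotas: North 13, South 1, East 2 (sum 16, leaving 1 seat).
Remainders in descending order: South 0.5547, East 0.2720, North 0.1733.
The surplus seat goes to South.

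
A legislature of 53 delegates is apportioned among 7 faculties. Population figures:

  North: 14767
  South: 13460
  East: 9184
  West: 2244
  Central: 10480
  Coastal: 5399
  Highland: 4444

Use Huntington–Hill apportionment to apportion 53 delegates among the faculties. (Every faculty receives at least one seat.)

With divisor 1138: modified quotas North 12.976, South 11.828, East 8.070, West 1.972, Central 9.209, Coastal 4.744, Highland 3.905.
Geometric-mean thresholds: North √(12·13)=12.490, South √(11·12)=11.489, East √(8·9)=8.485, West √(1·2)=1.414, Central √(9·10)=9.487, Coastal √(4·5)=4.472, Highland √(3·4)=3.464.
Each quota rounded against its threshold gives North 13, South 12, East 8, West 2, Central 9, Coastal 5, Highland 4 (total 53).

North 13; South 12; East 8; West 2; Central 9; Coastal 5; Highland 4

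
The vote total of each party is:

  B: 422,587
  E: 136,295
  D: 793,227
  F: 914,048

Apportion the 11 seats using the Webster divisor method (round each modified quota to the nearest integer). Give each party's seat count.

Standard divisor 2266157/11 ≈ 206014.273; standard quotas: B 2.051, E 0.662, D 3.850, F 4.437.
Rounding to the nearest integer gives B 2, E 1, D 4, F 4 — total 11, matching the house size, so no adjustment is needed.

B=2, E=1, D=4, F=4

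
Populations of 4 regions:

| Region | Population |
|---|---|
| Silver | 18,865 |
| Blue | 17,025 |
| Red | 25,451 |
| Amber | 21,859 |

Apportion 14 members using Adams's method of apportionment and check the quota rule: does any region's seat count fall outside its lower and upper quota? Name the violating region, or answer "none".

Standard quotas: Silver 3.174, Blue 2.865, Red 4.283, Amber 3.678.
Adams allocation: Silver 3, Blue 3, Red 4, Amber 4.
Every allocation lies between the lower and upper quota.

none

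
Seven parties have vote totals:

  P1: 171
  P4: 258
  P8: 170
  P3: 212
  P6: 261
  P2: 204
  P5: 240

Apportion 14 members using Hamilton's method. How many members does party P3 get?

2

The standard divisor is 1516/14 ≈ 108.286.
Standard quotas: P1 1.579, P4 2.383, P8 1.570, P3 1.958, P6 2.410, P2 1.884, P5 2.216.
Lower quotas: P1 1, P4 2, P8 1, P3 1, P6 2, P2 1, P5 2 (sum 10, leaving 4 seats).
Remainders in descending order: P3 0.958, P2 0.884, P1 0.579, P8 0.570, P6 0.410, P4 0.383, P5 0.216.
The surplus seats go to P3, P2, P1, P8.
P3 receives 2.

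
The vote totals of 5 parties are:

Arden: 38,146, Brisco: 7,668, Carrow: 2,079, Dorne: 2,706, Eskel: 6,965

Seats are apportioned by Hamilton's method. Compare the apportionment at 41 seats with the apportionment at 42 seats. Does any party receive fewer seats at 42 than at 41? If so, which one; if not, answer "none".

Carrow

At 41 seats: Arden 27, Brisco 5, Carrow 2, Dorne 2, Eskel 5.
At 42 seats: Arden 28, Brisco 6, Carrow 1, Dorne 2, Eskel 5.
Carrow drops from 2 to 1.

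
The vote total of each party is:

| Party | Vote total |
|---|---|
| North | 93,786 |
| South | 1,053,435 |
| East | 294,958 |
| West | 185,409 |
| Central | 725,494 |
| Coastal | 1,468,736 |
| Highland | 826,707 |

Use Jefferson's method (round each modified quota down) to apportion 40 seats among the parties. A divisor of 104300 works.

With modified divisor 104300: modified quotas North 0.899, South 10.100, East 2.828, West 1.778, Central 6.956, Coastal 14.082, Highland 7.926.
Rounding down: North 0, South 10, East 2, West 1, Central 6, Coastal 14, Highland 7 (total 40).

North: 0; South: 10; East: 2; West: 1; Central: 6; Coastal: 14; Highland: 7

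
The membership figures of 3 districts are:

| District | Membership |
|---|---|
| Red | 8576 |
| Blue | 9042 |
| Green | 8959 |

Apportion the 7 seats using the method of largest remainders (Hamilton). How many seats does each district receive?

Total 26577; standard divisor 26577/7 ≈ 3796.714.
Standard quotas: Red 2.2588, Blue 2.3815, Green 2.3597.
Lower quotas: Red 2, Blue 2, Green 2 (sum 6, leaving 1 seat).
Remainders in descending order: Blue 0.3815, Green 0.3597, Red 0.2588.
Largest remainder: Blue receives the extra seat.

Red 2, Blue 3, Green 2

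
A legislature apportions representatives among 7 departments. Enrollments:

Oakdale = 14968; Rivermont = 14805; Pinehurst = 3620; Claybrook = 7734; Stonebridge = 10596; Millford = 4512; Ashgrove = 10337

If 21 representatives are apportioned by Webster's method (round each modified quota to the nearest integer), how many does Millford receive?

1

Standard divisor 66572/21 ≈ 3170.095; standard quotas: Oakdale 4.722, Rivermont 4.670, Pinehurst 1.142, Claybrook 2.440, Stonebridge 3.342, Millford 1.423, Ashgrove 3.261.
Rounding to the nearest integer gives 5, 5, 1, 2, 3, 1, 3 = 20 seats, so the divisor must be adjusted.
With modified divisor 3060: modified quotas Oakdale 4.892, Rivermont 4.838, Pinehurst 1.183, Claybrook 2.527, Stonebridge 3.463, Millford 1.475, Ashgrove 3.378.
Rounding to the nearest integer: Oakdale 5, Rivermont 5, Pinehurst 1, Claybrook 3, Stonebridge 3, Millford 1, Ashgrove 3 (total 21).
Millford receives 1.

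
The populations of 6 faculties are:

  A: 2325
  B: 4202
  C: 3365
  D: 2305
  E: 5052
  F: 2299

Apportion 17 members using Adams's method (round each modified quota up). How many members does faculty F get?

2

Standard divisor 19548/17 ≈ 1149.882; standard quotas: A 2.022, B 3.654, C 2.926, D 2.005, E 4.393, F 1.999.
Rounding up gives 3, 4, 3, 3, 5, 2 = 20 seats, so the divisor must be adjusted.
With modified divisor 1300: modified quotas A 1.788, B 3.232, C 2.588, D 1.773, E 3.886, F 1.768.
Rounding up: A 2, B 4, C 3, D 2, E 4, F 2 (total 17).
F receives 2.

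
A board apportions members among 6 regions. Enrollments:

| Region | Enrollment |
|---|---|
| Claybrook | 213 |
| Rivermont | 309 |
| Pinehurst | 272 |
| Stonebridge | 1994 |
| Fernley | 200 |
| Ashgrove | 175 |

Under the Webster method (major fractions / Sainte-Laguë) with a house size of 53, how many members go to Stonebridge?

Standard divisor 3163/53 ≈ 59.679; standard quotas: Claybrook 3.569, Rivermont 5.178, Pinehurst 4.558, Stonebridge 33.412, Fernley 3.351, Ashgrove 2.932.
Rounding to the nearest integer gives Claybrook 4, Rivermont 5, Pinehurst 5, Stonebridge 33, Fernley 3, Ashgrove 3 — total 53, matching the house size, so no adjustment is needed.
Stonebridge receives 33.

33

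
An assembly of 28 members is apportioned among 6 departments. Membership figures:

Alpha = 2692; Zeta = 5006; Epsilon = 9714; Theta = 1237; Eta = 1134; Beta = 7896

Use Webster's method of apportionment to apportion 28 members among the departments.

Standard divisor 27679/28 ≈ 988.536; standard quotas: Alpha 2.723, Zeta 5.064, Epsilon 9.827, Theta 1.251, Eta 1.147, Beta 7.988.
Rounding to the nearest integer gives Alpha 3, Zeta 5, Epsilon 10, Theta 1, Eta 1, Beta 8 — total 28, matching the house size, so no adjustment is needed.

Alpha=3; Zeta=5; Epsilon=10; Theta=1; Eta=1; Beta=8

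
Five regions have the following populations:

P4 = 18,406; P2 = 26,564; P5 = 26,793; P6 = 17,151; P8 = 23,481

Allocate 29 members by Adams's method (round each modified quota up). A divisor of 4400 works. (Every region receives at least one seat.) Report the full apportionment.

With modified divisor 4400: modified quotas P4 4.183, P2 6.037, P5 6.089, P6 3.898, P8 5.337.
Rounding up: P4 5, P2 7, P5 7, P6 4, P8 6 (total 29).

P4 5, P2 7, P5 7, P6 4, P8 6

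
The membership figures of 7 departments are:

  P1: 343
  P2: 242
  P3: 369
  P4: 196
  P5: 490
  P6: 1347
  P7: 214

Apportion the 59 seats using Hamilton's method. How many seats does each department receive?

P1 6, P2 4, P3 7, P4 4, P5 9, P6 25, P7 4

Standard divisor: 3201 ÷ 59 ≈ 54.254.
Standard quotas: P1 6.322, P2 4.460, P3 6.801, P4 3.613, P5 9.032, P6 24.828, P7 3.944.
Lower quotas: P1 6, P2 4, P3 6, P4 3, P5 9, P6 24, P7 3 (sum 55, leaving 4 seats).
Remainders in descending order: P7 0.944, P6 0.828, P3 0.801, P4 0.613, P2 0.460, P1 0.322, P5 0.032.
The surplus seats go to P7, P6, P3, P4.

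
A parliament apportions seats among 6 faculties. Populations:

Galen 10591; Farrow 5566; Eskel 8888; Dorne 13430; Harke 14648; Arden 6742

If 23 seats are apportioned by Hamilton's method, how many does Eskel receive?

The standard divisor is 59865/23 ≈ 2602.826.
Standard quotas: Galen 4.0690, Farrow 2.1384, Eskel 3.4147, Dorne 5.1598, Harke 5.6277, Arden 2.5903.
Lower quotas: Galen 4, Farrow 2, Eskel 3, Dorne 5, Harke 5, Arden 2 (sum 21, leaving 2 seats).
Remainders in descending order: Harke 0.6277, Arden 0.5903, Eskel 0.4147, Dorne 0.1598, Farrow 0.1384, Galen 0.0690.
The surplus seats go to Harke, Arden.
Eskel receives 3.

3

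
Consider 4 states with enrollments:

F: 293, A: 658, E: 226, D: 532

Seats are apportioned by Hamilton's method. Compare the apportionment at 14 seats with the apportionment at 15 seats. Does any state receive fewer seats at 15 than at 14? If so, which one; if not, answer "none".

F

At 14 seats: F 3, A 5, E 2, D 4.
At 15 seats: F 2, A 6, E 2, D 5.
F drops from 3 to 2.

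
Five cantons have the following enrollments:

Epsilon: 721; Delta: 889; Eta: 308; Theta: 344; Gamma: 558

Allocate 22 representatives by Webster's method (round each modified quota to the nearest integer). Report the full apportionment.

Standard divisor 2820/22 ≈ 128.182; standard quotas: Epsilon 5.625, Delta 6.935, Eta 2.403, Theta 2.684, Gamma 4.353.
Rounding to the nearest integer gives Epsilon 6, Delta 7, Eta 2, Theta 3, Gamma 4 — total 22, matching the house size, so no adjustment is needed.

Epsilon=6; Delta=7; Eta=2; Theta=3; Gamma=4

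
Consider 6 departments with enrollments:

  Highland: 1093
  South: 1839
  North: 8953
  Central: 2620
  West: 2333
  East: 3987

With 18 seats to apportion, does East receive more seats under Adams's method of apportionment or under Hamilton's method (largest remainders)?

Adams

Adams: Highland 1, South 2, North 7, Central 2, West 2, East 4.
Hamilton: Highland 1, South 2, North 8, Central 2, West 2, East 3.
East gets 4 under Adams and 3 under Hamilton.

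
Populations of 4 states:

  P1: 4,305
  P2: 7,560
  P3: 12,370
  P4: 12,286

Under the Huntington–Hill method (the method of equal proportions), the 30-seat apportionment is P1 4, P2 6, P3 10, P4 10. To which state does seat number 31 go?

Priority for the next seat is population ÷ (√(s·(s+1))).
Priorities: P1 962.627, P2 1166.533, P3 1179.433, P4 1171.424.
Highest priority: P3.

P3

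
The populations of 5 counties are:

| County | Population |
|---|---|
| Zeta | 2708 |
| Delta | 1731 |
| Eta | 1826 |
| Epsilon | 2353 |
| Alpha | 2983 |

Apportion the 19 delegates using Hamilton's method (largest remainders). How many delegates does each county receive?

Zeta 4; Delta 3; Eta 3; Epsilon 4; Alpha 5

Total 11601; standard divisor 11601/19 ≈ 610.579.
Standard quotas: Zeta 4.435, Delta 2.835, Eta 2.991, Epsilon 3.854, Alpha 4.886.
Lower quotas: Zeta 4, Delta 2, Eta 2, Epsilon 3, Alpha 4 (sum 15, leaving 4 seats).
Remainders in descending order: Eta 0.991, Alpha 0.886, Epsilon 0.854, Delta 0.835, Zeta 0.435.
Largest remainders: Eta, Alpha, Epsilon, Delta receive the extra seats.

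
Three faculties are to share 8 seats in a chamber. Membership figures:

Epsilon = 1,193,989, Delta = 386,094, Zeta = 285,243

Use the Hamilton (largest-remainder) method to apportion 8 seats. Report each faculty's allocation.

Epsilon: 5; Delta: 2; Zeta: 1

The standard divisor is 1865326/8 ≈ 233165.75.
Standard quotas: Epsilon 5.1208, Delta 1.6559, Zeta 1.2233.
Lower quotas: Epsilon 5, Delta 1, Zeta 1 (sum 7, leaving 1 seat).
Remainders in descending order: Delta 0.6559, Zeta 0.2233, Epsilon 0.1208.
Largest remainder: Delta receives the extra seat.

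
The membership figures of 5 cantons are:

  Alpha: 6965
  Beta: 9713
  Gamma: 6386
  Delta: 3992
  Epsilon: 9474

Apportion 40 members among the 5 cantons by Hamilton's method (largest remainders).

Alpha=8; Beta=11; Gamma=7; Delta=4; Epsilon=10

Total 36530; standard divisor 36530/40 ≈ 913.25.
Standard quotas: Alpha 7.6266, Beta 10.6356, Gamma 6.9926, Delta 4.3712, Epsilon 10.3739.
Lower quotas: Alpha 7, Beta 10, Gamma 6, Delta 4, Epsilon 10 (sum 37, leaving 3 seats).
Remainders in descending order: Gamma 0.9926, Beta 0.6356, Alpha 0.6266, Epsilon 0.3739, Delta 0.3712.
The surplus seats go to Gamma, Beta, Alpha.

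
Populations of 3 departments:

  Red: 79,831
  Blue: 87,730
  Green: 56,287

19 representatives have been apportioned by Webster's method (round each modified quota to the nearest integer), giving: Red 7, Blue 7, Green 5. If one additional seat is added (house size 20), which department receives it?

Priority for the next seat is population ÷ (current seats + 0.5).
Priorities: Red 10644.133, Blue 11697.333, Green 10234.000.
Highest priority: Blue.

Blue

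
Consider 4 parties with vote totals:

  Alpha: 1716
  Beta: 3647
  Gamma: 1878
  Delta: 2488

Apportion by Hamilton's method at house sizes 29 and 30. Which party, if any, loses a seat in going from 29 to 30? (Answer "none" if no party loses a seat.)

none

At 29 seats: Alpha 5, Beta 11, Gamma 6, Delta 7.
At 30 seats: Alpha 5, Beta 11, Gamma 6, Delta 8.
No party's allocation decreased.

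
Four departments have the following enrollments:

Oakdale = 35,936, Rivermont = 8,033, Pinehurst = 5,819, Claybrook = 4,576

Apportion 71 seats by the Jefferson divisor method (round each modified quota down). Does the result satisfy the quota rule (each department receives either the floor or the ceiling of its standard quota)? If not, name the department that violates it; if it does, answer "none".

Oakdale

Standard quotas: Oakdale 46.933, Rivermont 10.491, Pinehurst 7.600, Claybrook 5.976.
Jefferson allocation: Oakdale 48, Rivermont 10, Pinehurst 7, Claybrook 6.
Oakdale has quota 46.933 (lower 46, upper 47) but receives 48 — outside the quota interval.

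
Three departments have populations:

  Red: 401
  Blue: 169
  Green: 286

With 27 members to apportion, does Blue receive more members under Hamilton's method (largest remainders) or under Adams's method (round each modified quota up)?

Adams

Hamilton: Red 13, Blue 5, Green 9.
Adams: Red 12, Blue 6, Green 9.
Blue gets 5 under Hamilton and 6 under Adams.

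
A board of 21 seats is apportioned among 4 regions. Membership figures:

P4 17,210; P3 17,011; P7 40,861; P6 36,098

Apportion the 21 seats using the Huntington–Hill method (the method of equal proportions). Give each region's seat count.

With divisor 5214: modified quotas P4 3.301, P3 3.263, P7 7.837, P6 6.923.
Geometric-mean thresholds: P4 √(3·4)=3.464, P3 √(3·4)=3.464, P7 √(7·8)=7.483, P6 √(6·7)=6.481.
Each quota rounded against its threshold gives P4 3, P3 3, P7 8, P6 7 (total 21).

P4 3; P3 3; P7 8; P6 7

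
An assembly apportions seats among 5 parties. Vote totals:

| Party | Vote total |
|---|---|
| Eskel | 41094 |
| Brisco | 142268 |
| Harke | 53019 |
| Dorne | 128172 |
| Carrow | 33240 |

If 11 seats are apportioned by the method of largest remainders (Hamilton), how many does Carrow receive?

Total 397793; standard divisor 397793/11 = 36163.
Standard quotas: Eskel 1.1364, Brisco 3.9341, Harke 1.4661, Dorne 3.5443, Carrow 0.9192.
Lower quotas: Eskel 1, Brisco 3, Harke 1, Dorne 3, Carrow 0 (sum 8, leaving 3 seats).
Remainders in descending order: Brisco 0.9341, Carrow 0.9192, Dorne 0.5443, Harke 0.4661, Eskel 0.1364.
The surplus seats go to Brisco, Carrow, Dorne.
Carrow receives 1.

1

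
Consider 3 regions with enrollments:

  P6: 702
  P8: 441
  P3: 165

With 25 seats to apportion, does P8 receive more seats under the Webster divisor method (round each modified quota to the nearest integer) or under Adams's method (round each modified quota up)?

Adams

Webster: P6 14, P8 8, P3 3.
Adams: P6 13, P8 9, P3 3.
P8 gets 8 under Webster and 9 under Adams.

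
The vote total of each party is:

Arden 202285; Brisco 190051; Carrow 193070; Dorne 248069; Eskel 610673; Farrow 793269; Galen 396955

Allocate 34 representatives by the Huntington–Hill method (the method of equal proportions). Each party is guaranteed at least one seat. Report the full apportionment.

Arden 3, Brisco 2, Carrow 3, Dorne 3, Eskel 8, Farrow 10, Galen 5

With divisor 78204: modified quotas Arden 2.587, Brisco 2.430, Carrow 2.469, Dorne 3.172, Eskel 7.809, Farrow 10.144, Galen 5.076.
Geometric-mean thresholds: Arden √(2·3)=2.449, Brisco √(2·3)=2.449, Carrow √(2·3)=2.449, Dorne √(3·4)=3.464, Eskel √(7·8)=7.483, Farrow √(10·11)=10.488, Galen √(5·6)=5.477.
Each quota rounded against its threshold gives Arden 3, Brisco 2, Carrow 3, Dorne 3, Eskel 8, Farrow 10, Galen 5 (total 34).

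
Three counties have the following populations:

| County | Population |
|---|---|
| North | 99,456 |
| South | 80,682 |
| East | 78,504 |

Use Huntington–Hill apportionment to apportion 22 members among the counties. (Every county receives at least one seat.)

With divisor 11917: modified quotas North 8.346, South 6.770, East 6.588.
Geometric-mean thresholds: North √(8·9)=8.485, South √(6·7)=6.481, East √(6·7)=6.481.
Each quota rounded against its threshold gives North 8, South 7, East 7 (total 22).

North 8; South 7; East 7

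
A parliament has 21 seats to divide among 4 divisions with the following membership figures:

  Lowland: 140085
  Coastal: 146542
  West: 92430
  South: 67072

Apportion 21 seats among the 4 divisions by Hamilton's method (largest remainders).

Lowland=7, Coastal=7, West=4, South=3

The standard divisor is 446129/21 ≈ 21244.238.
Standard quotas: Lowland 6.5940, Coastal 6.8980, West 4.3508, South 3.1572.
Lower quotas: Lowland 6, Coastal 6, West 4, South 3 (sum 19, leaving 2 seats).
Remainders in descending order: Coastal 0.8980, Lowland 0.5940, West 0.3508, South 0.1572.
Largest remainders: Coastal, Lowland receive the extra seats.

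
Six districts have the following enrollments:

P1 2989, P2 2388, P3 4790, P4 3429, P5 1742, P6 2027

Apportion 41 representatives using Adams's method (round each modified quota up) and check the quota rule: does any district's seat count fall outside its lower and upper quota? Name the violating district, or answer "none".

Standard quotas: P1 7.057, P2 5.638, P3 11.310, P4 8.096, P5 4.113, P6 4.786.
Adams allocation: P1 7, P2 6, P3 11, P4 8, P5 4, P6 5.
Every allocation lies between the lower and upper quota.

none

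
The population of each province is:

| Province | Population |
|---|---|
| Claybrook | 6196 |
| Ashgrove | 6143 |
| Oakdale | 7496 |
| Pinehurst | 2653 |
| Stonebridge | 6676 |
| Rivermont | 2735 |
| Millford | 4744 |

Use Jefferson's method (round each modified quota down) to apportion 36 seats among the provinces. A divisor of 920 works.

With modified divisor 920: modified quotas Claybrook 6.735, Ashgrove 6.677, Oakdale 8.148, Pinehurst 2.884, Stonebridge 7.257, Rivermont 2.973, Millford 5.157.
Rounding down: Claybrook 6, Ashgrove 6, Oakdale 8, Pinehurst 2, Stonebridge 7, Rivermont 2, Millford 5 (total 36).

Claybrook=6, Ashgrove=6, Oakdale=8, Pinehurst=2, Stonebridge=7, Rivermont=2, Millford=5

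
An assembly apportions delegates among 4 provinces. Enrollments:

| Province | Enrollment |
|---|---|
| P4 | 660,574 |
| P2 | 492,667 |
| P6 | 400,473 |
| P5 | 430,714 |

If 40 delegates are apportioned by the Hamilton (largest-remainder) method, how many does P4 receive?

13

Standard divisor: 1984428 ÷ 40 ≈ 49610.7.
Standard quotas: P4 13.3152, P2 9.9307, P6 8.0723, P5 8.6819.
Lower quotas: P4 13, P2 9, P6 8, P5 8 (sum 38, leaving 2 seats).
Remainders in descending order: P2 0.9307, P5 0.6819, P4 0.3152, P6 0.0723.
The surplus seats go to P2, P5.
P4 receives 13.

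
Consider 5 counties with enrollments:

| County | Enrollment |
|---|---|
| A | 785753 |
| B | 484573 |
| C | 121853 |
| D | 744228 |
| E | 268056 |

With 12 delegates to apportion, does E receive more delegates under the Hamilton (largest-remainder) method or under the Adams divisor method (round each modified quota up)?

Hamilton: A 4, B 2, C 1, D 4, E 1.
Adams: A 4, B 2, C 1, D 3, E 2.
E gets 1 under Hamilton and 2 under Adams.

Adams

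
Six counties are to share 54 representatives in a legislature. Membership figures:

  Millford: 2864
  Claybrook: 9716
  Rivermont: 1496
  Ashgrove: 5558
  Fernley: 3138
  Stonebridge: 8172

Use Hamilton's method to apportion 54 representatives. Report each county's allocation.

Millford 5, Claybrook 17, Rivermont 3, Ashgrove 10, Fernley 5, Stonebridge 14

The standard divisor is 30944/54 ≈ 573.037.
Standard quotas: Millford 4.9979, Claybrook 16.9553, Rivermont 2.6107, Ashgrove 9.6992, Fernley 5.4761, Stonebridge 14.2609.
Lower quotas: Millford 4, Claybrook 16, Rivermont 2, Ashgrove 9, Fernley 5, Stonebridge 14 (sum 50, leaving 4 seats).
Remainders in descending order: Millford 0.9979, Claybrook 0.9553, Ashgrove 0.6992, Rivermont 0.6107, Fernley 0.4761, Stonebridge 0.2609.
Largest remainders: Millford, Claybrook, Ashgrove, Rivermont receive the extra seats.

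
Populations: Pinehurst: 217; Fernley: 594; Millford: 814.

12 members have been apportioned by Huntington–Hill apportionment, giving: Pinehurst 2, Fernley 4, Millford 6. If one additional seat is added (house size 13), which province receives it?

Fernley

Priority for the next seat is population ÷ (√(s·(s+1))).
Priorities: Pinehurst 88.590, Fernley 132.822, Millford 125.603.
Highest priority: Fernley.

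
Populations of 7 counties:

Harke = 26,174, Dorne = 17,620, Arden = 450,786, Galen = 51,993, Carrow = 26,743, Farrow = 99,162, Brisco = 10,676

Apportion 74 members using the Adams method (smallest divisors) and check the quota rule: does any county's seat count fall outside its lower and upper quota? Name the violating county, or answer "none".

Arden

Standard quotas: Harke 2.835, Dorne 1.909, Arden 48.830, Galen 5.632, Carrow 2.897, Farrow 10.741, Brisco 1.156.
Adams allocation: Harke 3, Dorne 2, Arden 47, Galen 6, Carrow 3, Farrow 11, Brisco 2.
Arden has quota 48.830 (lower 48, upper 49) but receives 47 — outside the quota interval.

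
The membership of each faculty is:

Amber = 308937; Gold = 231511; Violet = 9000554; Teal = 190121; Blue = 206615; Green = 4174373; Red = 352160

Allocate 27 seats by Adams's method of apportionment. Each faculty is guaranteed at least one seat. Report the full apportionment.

Amber=1, Gold=1, Violet=15, Teal=1, Blue=1, Green=7, Red=1

Standard divisor 14464271/27 ≈ 535713.741; standard quotas: Amber 0.577, Gold 0.432, Violet 16.801, Teal 0.355, Blue 0.386, Green 7.792, Red 0.657.
Rounding up gives 1, 1, 17, 1, 1, 8, 1 = 30 seats, so the divisor must be adjusted.
With modified divisor 621500: modified quotas Amber 0.497, Gold 0.373, Violet 14.482, Teal 0.306, Blue 0.332, Green 6.717, Red 0.567.
Rounding up: Amber 1, Gold 1, Violet 15, Teal 1, Blue 1, Green 7, Red 1 (total 27).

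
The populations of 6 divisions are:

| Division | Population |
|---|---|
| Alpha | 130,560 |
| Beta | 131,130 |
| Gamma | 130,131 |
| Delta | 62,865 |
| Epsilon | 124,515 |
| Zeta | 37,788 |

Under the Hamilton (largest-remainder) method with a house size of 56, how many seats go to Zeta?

3

Total 616989; standard divisor 616989/56 ≈ 11017.661.
Standard quotas: Alpha 11.8501, Beta 11.9018, Gamma 11.8111, Delta 5.7058, Epsilon 11.3014, Zeta 3.4298.
Lower quotas: Alpha 11, Beta 11, Gamma 11, Delta 5, Epsilon 11, Zeta 3 (sum 52, leaving 4 seats).
Remainders in descending order: Beta 0.9018, Alpha 0.8501, Gamma 0.8111, Delta 0.7058, Zeta 0.4298, Epsilon 0.3014.
The surplus seats go to Beta, Alpha, Gamma, Delta.
Zeta receives 3.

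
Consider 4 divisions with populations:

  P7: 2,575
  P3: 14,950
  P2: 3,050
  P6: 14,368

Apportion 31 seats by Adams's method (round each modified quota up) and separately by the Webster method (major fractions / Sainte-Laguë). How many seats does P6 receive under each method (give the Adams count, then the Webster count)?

12 and 13

Adams: P7 3, P3 13, P2 3, P6 12.
Webster: P7 2, P3 13, P2 3, P6 13.
P6 gets 12 under Adams and 13 under Webster.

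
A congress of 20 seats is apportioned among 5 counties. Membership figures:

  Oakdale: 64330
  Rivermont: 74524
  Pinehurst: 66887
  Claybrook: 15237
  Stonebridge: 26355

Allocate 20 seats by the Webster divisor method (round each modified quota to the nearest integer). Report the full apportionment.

Oakdale=5, Rivermont=6, Pinehurst=6, Claybrook=1, Stonebridge=2

Standard divisor 247333/20 ≈ 12366.65; standard quotas: Oakdale 5.202, Rivermont 6.026, Pinehurst 5.409, Claybrook 1.232, Stonebridge 2.131.
Rounding to the nearest integer gives 5, 6, 5, 1, 2 = 19 seats, so the divisor must be adjusted.
With modified divisor 11900: modified quotas Oakdale 5.406, Rivermont 6.263, Pinehurst 5.621, Claybrook 1.280, Stonebridge 2.215.
Rounding to the nearest integer: Oakdale 5, Rivermont 6, Pinehurst 6, Claybrook 1, Stonebridge 2 (total 20).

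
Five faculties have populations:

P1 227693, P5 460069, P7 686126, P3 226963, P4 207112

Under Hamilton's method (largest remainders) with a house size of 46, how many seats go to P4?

The standard divisor is 1807963/46 ≈ 39303.543.
Standard quotas: P1 5.7932, P5 11.7055, P7 17.4571, P3 5.7746, P4 5.2696.
Lower quotas: P1 5, P5 11, P7 17, P3 5, P4 5 (sum 43, leaving 3 seats).
Remainders in descending order: P1 0.7932, P3 0.7746, P5 0.7055, P7 0.4571, P4 0.2696.
The surplus seats go to P1, P3, P5.
P4 receives 5.

5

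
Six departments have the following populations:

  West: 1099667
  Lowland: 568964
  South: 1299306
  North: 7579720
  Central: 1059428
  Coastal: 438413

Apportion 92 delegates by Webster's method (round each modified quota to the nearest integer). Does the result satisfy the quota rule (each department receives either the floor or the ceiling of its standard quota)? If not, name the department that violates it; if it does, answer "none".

North

Standard quotas: West 8.399, Lowland 4.346, South 9.924, North 57.892, Central 8.092, Coastal 3.348.
Webster allocation: West 8, Lowland 4, South 10, North 59, Central 8, Coastal 3.
North has quota 57.892 (lower 57, upper 58) but receives 59 — outside the quota interval.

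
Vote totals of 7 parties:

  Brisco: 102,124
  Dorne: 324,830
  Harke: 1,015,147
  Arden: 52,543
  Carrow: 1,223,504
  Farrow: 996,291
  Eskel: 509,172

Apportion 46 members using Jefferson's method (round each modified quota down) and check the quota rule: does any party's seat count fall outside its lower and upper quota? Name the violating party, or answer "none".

none

Standard quotas: Brisco 1.112, Dorne 3.538, Harke 11.056, Arden 0.572, Carrow 13.325, Farrow 10.851, Eskel 5.545.
Jefferson allocation: Brisco 1, Dorne 3, Harke 11, Arden 0, Carrow 14, Farrow 11, Eskel 6.
Every allocation lies between the lower and upper quota.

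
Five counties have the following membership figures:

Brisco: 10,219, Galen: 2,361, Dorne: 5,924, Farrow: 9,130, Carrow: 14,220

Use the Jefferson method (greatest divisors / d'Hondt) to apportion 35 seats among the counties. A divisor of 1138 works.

Brisco: 8, Galen: 2, Dorne: 5, Farrow: 8, Carrow: 12

With modified divisor 1138: modified quotas Brisco 8.980, Galen 2.075, Dorne 5.206, Farrow 8.023, Carrow 12.496.
Rounding down: Brisco 8, Galen 2, Dorne 5, Farrow 8, Carrow 12 (total 35).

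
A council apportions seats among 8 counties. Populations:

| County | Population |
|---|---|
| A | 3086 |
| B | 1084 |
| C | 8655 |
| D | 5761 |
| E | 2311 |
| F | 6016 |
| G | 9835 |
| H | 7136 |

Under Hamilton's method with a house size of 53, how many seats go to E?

3

The standard divisor is 43884/53 = 828.
Standard quotas: A 3.7271, B 1.3092, C 10.4529, D 6.9577, E 2.7911, F 7.2657, G 11.8780, H 8.6184.
Lower quotas: A 3, B 1, C 10, D 6, E 2, F 7, G 11, H 8 (sum 48, leaving 5 seats).
Remainders in descending order: D 0.9577, G 0.8780, E 0.7911, A 0.7271, H 0.6184, C 0.4529, B 0.3092, F 0.2657.
The surplus seats go to D, G, E, A, H.
E receives 3.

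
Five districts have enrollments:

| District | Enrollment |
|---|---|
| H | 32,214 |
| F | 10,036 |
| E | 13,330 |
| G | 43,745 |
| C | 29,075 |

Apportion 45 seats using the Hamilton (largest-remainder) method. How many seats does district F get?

Standard divisor: 128400 ÷ 45 ≈ 2853.333.
Standard quotas: H 11.2900, F 3.5173, E 4.6717, G 15.3312, C 10.1898.
Lower quotas: H 11, F 3, E 4, G 15, C 10 (sum 43, leaving 2 seats).
Remainders in descending order: E 0.6717, F 0.5173, G 0.3312, H 0.2900, C 0.1898.
The surplus seats go to E, F.
F receives 4.

4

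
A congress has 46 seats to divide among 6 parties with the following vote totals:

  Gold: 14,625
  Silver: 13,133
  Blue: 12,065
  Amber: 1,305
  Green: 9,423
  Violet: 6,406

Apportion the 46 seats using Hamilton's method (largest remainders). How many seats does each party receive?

Gold 12; Silver 10; Blue 10; Amber 1; Green 8; Violet 5

Total 56957; standard divisor 56957/46 ≈ 1238.196.
Standard quotas: Gold 11.8115, Silver 10.6066, Blue 9.7440, Amber 1.0540, Green 7.6103, Violet 5.1737.
Lower quotas: Gold 11, Silver 10, Blue 9, Amber 1, Green 7, Violet 5 (sum 43, leaving 3 seats).
Remainders in descending order: Gold 0.8115, Blue 0.7440, Green 0.6103, Silver 0.6066, Violet 0.1737, Amber 0.0540.
The surplus seats go to Gold, Blue, Green.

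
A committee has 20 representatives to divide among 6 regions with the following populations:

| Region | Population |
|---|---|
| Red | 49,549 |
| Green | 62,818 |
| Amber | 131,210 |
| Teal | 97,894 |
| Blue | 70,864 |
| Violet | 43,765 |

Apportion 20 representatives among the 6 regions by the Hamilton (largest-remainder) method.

Red: 2; Green: 3; Amber: 6; Teal: 4; Blue: 3; Violet: 2

Total 456100; standard divisor 456100/20 = 22805.
Standard quotas: Red 2.1727, Green 2.7546, Amber 5.7536, Teal 4.2927, Blue 3.1074, Violet 1.9191.
Lower quotas: Red 2, Green 2, Amber 5, Teal 4, Blue 3, Violet 1 (sum 17, leaving 3 seats).
Remainders in descending order: Violet 0.9191, Green 0.7546, Amber 0.7536, Teal 0.2927, Red 0.1727, Blue 0.1074.
Largest remainders: Violet, Green, Amber receive the extra seats.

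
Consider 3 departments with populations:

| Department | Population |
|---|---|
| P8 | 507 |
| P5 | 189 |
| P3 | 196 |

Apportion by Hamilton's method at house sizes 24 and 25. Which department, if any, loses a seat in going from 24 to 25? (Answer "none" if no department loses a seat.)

At 24 seats: P8 14, P5 5, P3 5.
At 25 seats: P8 14, P5 5, P3 6.
No department's allocation decreased.

none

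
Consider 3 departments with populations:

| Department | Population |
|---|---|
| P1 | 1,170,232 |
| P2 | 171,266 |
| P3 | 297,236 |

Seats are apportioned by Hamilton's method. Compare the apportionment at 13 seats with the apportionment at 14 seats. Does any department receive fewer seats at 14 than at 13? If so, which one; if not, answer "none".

At 13 seats: P1 9, P2 2, P3 2.
At 14 seats: P1 10, P2 1, P3 3.
P2 drops from 2 to 1.

P2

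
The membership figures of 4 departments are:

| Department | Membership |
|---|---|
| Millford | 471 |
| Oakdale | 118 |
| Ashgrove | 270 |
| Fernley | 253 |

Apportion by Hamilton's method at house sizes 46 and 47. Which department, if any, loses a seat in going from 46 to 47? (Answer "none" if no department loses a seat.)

At 46 seats: Millford 20, Oakdale 5, Ashgrove 11, Fernley 10.
At 47 seats: Millford 20, Oakdale 5, Ashgrove 11, Fernley 11.
No department's allocation decreased.

none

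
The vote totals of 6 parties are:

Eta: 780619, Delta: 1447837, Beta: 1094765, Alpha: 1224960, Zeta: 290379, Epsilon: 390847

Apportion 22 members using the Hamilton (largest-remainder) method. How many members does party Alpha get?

Total 5229407; standard divisor 5229407/22 ≈ 237700.318.
Standard quotas: Eta 3.2840, Delta 6.0910, Beta 4.6057, Alpha 5.1534, Zeta 1.2216, Epsilon 1.6443.
Lower quotas: Eta 3, Delta 6, Beta 4, Alpha 5, Zeta 1, Epsilon 1 (sum 20, leaving 2 seats).
Remainders in descending order: Epsilon 0.6443, Beta 0.6057, Eta 0.2840, Zeta 0.2216, Alpha 0.1534, Delta 0.0910.
The surplus seats go to Epsilon, Beta.
Alpha receives 5.

5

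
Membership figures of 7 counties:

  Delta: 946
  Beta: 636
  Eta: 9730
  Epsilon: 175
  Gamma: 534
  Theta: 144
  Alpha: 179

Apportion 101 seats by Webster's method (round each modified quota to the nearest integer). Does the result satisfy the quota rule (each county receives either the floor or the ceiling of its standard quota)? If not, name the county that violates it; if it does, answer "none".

Eta

Standard quotas: Delta 7.740, Beta 5.204, Eta 79.612, Epsilon 1.432, Gamma 4.369, Theta 1.178, Alpha 1.465.
Webster allocation: Delta 8, Beta 5, Eta 81, Epsilon 1, Gamma 4, Theta 1, Alpha 1.
Eta has quota 79.612 (lower 79, upper 80) but receives 81 — outside the quota interval.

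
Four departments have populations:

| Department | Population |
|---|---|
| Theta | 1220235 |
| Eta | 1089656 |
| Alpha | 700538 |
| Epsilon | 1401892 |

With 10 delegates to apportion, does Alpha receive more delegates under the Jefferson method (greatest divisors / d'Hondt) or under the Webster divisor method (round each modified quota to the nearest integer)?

Jefferson: Theta 3, Eta 3, Alpha 1, Epsilon 3.
Webster: Theta 3, Eta 2, Alpha 2, Epsilon 3.
Alpha gets 1 under Jefferson and 2 under Webster.

Webster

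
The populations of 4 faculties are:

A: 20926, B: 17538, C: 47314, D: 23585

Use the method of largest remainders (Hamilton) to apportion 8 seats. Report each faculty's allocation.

Standard divisor: 109363 ÷ 8 ≈ 13670.375.
Standard quotas: A 1.5308, B 1.2829, C 3.4611, D 1.7253.
Lower quotas: A 1, B 1, C 3, D 1 (sum 6, leaving 2 seats).
Remainders in descending order: D 0.7253, A 0.5308, C 0.4611, B 0.2829.
The surplus seats go to D, A.

A=2, B=1, C=3, D=2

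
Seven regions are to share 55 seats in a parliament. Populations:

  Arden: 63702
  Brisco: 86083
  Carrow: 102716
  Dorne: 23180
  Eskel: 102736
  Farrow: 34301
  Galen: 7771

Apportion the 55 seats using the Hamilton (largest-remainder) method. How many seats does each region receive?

The standard divisor is 420489/55 ≈ 7645.255.
Standard quotas: Arden 8.3322, Brisco 11.2597, Carrow 13.4353, Dorne 3.0319, Eskel 13.4379, Farrow 4.4866, Galen 1.0164.
Lower quotas: Arden 8, Brisco 11, Carrow 13, Dorne 3, Eskel 13, Farrow 4, Galen 1 (sum 53, leaving 2 seats).
Remainders in descending order: Farrow 0.4866, Eskel 0.4379, Carrow 0.4353, Arden 0.3322, Brisco 0.2597, Dorne 0.0319, Galen 0.0164.
The surplus seats go to Farrow, Eskel.

Arden=8, Brisco=11, Carrow=13, Dorne=3, Eskel=14, Farrow=5, Galen=1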